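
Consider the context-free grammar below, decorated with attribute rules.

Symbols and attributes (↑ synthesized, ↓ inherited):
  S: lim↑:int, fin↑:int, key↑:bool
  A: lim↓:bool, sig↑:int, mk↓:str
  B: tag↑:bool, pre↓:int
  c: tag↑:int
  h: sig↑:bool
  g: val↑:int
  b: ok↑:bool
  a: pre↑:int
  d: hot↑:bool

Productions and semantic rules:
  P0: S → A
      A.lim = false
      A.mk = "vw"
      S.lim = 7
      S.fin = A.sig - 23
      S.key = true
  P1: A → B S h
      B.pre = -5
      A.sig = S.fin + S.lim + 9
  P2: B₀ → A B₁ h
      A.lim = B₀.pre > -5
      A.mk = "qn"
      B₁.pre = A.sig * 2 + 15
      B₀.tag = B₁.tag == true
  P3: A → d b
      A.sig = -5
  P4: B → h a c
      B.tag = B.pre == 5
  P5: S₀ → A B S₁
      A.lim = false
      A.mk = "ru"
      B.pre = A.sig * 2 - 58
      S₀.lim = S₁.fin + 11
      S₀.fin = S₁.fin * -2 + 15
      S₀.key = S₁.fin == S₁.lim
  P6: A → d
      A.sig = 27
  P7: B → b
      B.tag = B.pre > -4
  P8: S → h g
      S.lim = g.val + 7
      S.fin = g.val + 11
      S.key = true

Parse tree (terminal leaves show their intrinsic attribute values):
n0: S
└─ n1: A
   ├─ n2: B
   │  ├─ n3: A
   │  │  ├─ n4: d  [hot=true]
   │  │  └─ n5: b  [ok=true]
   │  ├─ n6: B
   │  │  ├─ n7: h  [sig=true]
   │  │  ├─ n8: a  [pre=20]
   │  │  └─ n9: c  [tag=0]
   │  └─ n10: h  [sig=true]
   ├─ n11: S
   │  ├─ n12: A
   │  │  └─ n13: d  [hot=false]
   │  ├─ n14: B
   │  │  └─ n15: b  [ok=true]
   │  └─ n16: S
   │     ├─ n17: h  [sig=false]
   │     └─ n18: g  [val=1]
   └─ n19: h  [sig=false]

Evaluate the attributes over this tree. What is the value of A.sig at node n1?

23

1. n1.lim = false  [false]
2. n1.mk = "vw"  ["vw"]
3. n2.pre = -5  [-5]
4. n3.lim = false  [B₀.pre > -5]
5. n3.mk = "qn"  ["qn"]
6. n4.hot = true  [terminal]
7. n5.ok = true  [terminal]
8. n3.sig = -5  [-5]
9. n6.pre = 5  [A.sig * 2 + 15]
10. n7.sig = true  [terminal]
11. n8.pre = 20  [terminal]
12. n9.tag = 0  [terminal]
13. n6.tag = true  [B.pre == 5]
14. n10.sig = true  [terminal]
15. n2.tag = true  [B₁.tag == true]
16. n12.lim = false  [false]
17. n12.mk = "ru"  ["ru"]
18. n13.hot = false  [terminal]
19. n12.sig = 27  [27]
20. n14.pre = -4  [A.sig * 2 - 58]
21. n15.ok = true  [terminal]
22. n14.tag = false  [B.pre > -4]
23. n17.sig = false  [terminal]
24. n18.val = 1  [terminal]
25. n16.lim = 8  [g.val + 7]
26. n16.fin = 12  [g.val + 11]
27. n16.key = true  [true]
28. n11.lim = 23  [S₁.fin + 11]
29. n11.fin = -9  [S₁.fin * -2 + 15]
30. n11.key = false  [S₁.fin == S₁.lim]
31. n19.sig = false  [terminal]
32. n1.sig = 23  [S.fin + S.lim + 9]
33. n0.lim = 7  [7]
34. n0.fin = 0  [A.sig - 23]
35. n0.key = true  [true]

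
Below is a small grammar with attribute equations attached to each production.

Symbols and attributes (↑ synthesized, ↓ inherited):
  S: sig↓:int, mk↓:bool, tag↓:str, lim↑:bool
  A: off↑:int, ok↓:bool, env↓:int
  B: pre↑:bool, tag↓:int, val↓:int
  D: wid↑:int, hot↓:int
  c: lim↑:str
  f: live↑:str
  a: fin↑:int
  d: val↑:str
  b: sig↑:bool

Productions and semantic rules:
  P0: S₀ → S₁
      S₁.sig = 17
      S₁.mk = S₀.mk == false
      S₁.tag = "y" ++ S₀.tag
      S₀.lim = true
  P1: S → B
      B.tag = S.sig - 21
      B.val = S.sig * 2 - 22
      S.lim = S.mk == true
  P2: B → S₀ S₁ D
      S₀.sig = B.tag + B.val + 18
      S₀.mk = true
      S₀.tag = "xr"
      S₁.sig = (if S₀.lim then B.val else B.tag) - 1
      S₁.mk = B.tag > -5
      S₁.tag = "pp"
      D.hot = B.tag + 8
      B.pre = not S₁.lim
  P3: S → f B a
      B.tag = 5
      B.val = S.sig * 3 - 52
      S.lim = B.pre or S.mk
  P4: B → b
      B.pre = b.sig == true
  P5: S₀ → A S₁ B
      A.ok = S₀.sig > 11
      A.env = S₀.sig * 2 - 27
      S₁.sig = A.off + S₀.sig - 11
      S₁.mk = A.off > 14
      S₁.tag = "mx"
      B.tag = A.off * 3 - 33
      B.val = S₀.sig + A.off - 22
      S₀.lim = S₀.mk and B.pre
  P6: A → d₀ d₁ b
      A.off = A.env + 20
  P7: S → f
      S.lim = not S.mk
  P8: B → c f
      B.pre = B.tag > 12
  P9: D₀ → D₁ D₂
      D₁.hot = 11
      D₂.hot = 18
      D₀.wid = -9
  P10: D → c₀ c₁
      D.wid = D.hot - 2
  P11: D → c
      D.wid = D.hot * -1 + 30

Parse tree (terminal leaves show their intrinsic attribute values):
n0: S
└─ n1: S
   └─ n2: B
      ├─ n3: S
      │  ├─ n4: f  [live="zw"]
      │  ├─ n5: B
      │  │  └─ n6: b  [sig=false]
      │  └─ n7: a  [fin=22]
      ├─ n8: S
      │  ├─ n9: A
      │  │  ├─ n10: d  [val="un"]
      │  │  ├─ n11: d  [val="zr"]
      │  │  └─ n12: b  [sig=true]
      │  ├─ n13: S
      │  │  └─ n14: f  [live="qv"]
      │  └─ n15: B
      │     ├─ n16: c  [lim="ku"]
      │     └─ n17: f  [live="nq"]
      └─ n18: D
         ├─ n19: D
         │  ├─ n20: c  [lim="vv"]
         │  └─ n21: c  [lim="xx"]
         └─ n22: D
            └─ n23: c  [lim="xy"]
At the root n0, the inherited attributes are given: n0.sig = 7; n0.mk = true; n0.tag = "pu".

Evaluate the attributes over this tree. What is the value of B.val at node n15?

1. n0.sig = 7  [given at root]
2. n0.mk = true  [given at root]
3. n0.tag = "pu"  [given at root]
4. n1.sig = 17  [17]
5. n1.mk = false  [S₀.mk == false]
6. n1.tag = "ypu"  ["y" ++ S₀.tag]
7. n2.tag = -4  [S.sig - 21]
8. n2.val = 12  [S.sig * 2 - 22]
9. n3.sig = 26  [B.tag + B.val + 18]
10. n3.mk = true  [true]
11. n3.tag = "xr"  ["xr"]
12. n4.live = "zw"  [terminal]
13. n5.tag = 5  [5]
14. n5.val = 26  [S.sig * 3 - 52]
15. n6.sig = false  [terminal]
16. n5.pre = false  [b.sig == true]
17. n7.fin = 22  [terminal]
18. n3.lim = true  [B.pre or S.mk]
19. n8.sig = 11  [(if S₀.lim then B.val else B.tag) - 1]
20. n8.mk = true  [B.tag > -5]
21. n8.tag = "pp"  ["pp"]
22. n9.ok = false  [S₀.sig > 11]
23. n9.env = -5  [S₀.sig * 2 - 27]
24. n10.val = "un"  [terminal]
25. n11.val = "zr"  [terminal]
26. n12.sig = true  [terminal]
27. n9.off = 15  [A.env + 20]
28. n13.sig = 15  [A.off + S₀.sig - 11]
29. n13.mk = true  [A.off > 14]
30. n13.tag = "mx"  ["mx"]
31. n14.live = "qv"  [terminal]
32. n13.lim = false  [not S.mk]
33. n15.tag = 12  [A.off * 3 - 33]
34. n15.val = 4  [S₀.sig + A.off - 22]
35. n16.lim = "ku"  [terminal]
36. n17.live = "nq"  [terminal]
37. n15.pre = false  [B.tag > 12]
38. n8.lim = false  [S₀.mk and B.pre]
39. n18.hot = 4  [B.tag + 8]
40. n19.hot = 11  [11]
41. n20.lim = "vv"  [terminal]
42. n21.lim = "xx"  [terminal]
43. n19.wid = 9  [D.hot - 2]
44. n22.hot = 18  [18]
45. n23.lim = "xy"  [terminal]
46. n22.wid = 12  [D.hot * -1 + 30]
47. n18.wid = -9  [-9]
48. n2.pre = true  [not S₁.lim]
49. n1.lim = false  [S.mk == true]
50. n0.lim = true  [true]

4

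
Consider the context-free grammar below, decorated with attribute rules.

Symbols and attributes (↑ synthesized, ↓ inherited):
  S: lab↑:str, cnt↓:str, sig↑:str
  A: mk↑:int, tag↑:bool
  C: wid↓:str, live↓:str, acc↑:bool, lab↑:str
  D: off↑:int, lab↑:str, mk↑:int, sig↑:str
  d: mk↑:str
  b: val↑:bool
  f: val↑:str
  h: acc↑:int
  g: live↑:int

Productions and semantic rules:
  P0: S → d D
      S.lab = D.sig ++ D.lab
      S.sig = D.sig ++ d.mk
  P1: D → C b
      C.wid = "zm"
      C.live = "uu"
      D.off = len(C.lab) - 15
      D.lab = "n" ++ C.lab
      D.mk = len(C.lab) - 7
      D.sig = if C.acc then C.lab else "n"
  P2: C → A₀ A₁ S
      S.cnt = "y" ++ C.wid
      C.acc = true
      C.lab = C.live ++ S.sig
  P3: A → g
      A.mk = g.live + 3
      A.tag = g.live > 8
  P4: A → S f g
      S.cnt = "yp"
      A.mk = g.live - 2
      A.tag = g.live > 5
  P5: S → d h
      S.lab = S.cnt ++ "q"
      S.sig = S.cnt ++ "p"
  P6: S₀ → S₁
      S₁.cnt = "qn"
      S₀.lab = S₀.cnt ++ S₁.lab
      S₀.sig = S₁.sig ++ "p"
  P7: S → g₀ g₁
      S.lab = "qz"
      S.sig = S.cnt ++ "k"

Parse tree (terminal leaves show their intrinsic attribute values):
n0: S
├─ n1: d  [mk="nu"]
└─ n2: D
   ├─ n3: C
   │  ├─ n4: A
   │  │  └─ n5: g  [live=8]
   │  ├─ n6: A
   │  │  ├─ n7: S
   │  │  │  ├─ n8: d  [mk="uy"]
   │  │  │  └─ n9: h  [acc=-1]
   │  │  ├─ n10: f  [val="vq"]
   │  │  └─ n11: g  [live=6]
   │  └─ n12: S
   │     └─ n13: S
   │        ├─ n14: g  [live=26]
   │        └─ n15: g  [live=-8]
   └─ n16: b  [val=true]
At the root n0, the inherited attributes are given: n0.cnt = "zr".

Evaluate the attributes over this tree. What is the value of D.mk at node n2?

-1

1. n0.cnt = "zr"  [given at root]
2. n1.mk = "nu"  [terminal]
3. n3.wid = "zm"  ["zm"]
4. n3.live = "uu"  ["uu"]
5. n5.live = 8  [terminal]
6. n4.mk = 11  [g.live + 3]
7. n4.tag = false  [g.live > 8]
8. n7.cnt = "yp"  ["yp"]
9. n8.mk = "uy"  [terminal]
10. n9.acc = -1  [terminal]
11. n7.lab = "ypq"  [S.cnt ++ "q"]
12. n7.sig = "ypp"  [S.cnt ++ "p"]
13. n10.val = "vq"  [terminal]
14. n11.live = 6  [terminal]
15. n6.mk = 4  [g.live - 2]
16. n6.tag = true  [g.live > 5]
17. n12.cnt = "yzm"  ["y" ++ C.wid]
18. n13.cnt = "qn"  ["qn"]
19. n14.live = 26  [terminal]
20. n15.live = -8  [terminal]
21. n13.lab = "qz"  ["qz"]
22. n13.sig = "qnk"  [S.cnt ++ "k"]
23. n12.lab = "yzmqz"  [S₀.cnt ++ S₁.lab]
24. n12.sig = "qnkp"  [S₁.sig ++ "p"]
25. n3.acc = true  [true]
26. n3.lab = "uuqnkp"  [C.live ++ S.sig]
27. n16.val = true  [terminal]
28. n2.off = -9  [len(C.lab) - 15]
29. n2.lab = "nuuqnkp"  ["n" ++ C.lab]
30. n2.mk = -1  [len(C.lab) - 7]
31. n2.sig = "uuqnkp"  [if C.acc then C.lab else "n"]
32. n0.lab = "uuqnkpnuuqnkp"  [D.sig ++ D.lab]
33. n0.sig = "uuqnkpnu"  [D.sig ++ d.mk]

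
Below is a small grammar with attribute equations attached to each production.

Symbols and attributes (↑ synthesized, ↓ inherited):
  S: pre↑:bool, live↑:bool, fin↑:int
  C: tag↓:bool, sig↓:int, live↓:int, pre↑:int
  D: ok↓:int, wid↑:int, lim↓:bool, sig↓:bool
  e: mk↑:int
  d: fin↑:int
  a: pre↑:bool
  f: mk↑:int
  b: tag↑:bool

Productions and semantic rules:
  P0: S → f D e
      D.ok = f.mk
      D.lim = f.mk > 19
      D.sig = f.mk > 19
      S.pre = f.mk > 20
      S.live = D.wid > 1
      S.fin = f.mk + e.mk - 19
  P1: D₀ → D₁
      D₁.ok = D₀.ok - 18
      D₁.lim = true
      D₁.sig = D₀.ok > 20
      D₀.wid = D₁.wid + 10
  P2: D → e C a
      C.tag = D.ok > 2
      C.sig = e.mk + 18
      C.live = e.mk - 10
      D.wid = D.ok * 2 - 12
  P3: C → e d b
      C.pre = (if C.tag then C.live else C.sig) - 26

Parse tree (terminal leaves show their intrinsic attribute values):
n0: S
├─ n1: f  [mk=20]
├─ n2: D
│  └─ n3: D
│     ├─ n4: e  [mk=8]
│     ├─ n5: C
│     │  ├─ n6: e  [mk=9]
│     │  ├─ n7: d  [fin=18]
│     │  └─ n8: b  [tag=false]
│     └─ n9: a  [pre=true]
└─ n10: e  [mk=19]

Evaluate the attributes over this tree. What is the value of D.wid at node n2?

2

1. n1.mk = 20  [terminal]
2. n2.ok = 20  [f.mk]
3. n2.lim = true  [f.mk > 19]
4. n2.sig = true  [f.mk > 19]
5. n3.ok = 2  [D₀.ok - 18]
6. n3.lim = true  [true]
7. n3.sig = false  [D₀.ok > 20]
8. n4.mk = 8  [terminal]
9. n5.tag = false  [D.ok > 2]
10. n5.sig = 26  [e.mk + 18]
11. n5.live = -2  [e.mk - 10]
12. n6.mk = 9  [terminal]
13. n7.fin = 18  [terminal]
14. n8.tag = false  [terminal]
15. n5.pre = 0  [(if C.tag then C.live else C.sig) - 26]
16. n9.pre = true  [terminal]
17. n3.wid = -8  [D.ok * 2 - 12]
18. n2.wid = 2  [D₁.wid + 10]
19. n10.mk = 19  [terminal]
20. n0.pre = false  [f.mk > 20]
21. n0.live = true  [D.wid > 1]
22. n0.fin = 20  [f.mk + e.mk - 19]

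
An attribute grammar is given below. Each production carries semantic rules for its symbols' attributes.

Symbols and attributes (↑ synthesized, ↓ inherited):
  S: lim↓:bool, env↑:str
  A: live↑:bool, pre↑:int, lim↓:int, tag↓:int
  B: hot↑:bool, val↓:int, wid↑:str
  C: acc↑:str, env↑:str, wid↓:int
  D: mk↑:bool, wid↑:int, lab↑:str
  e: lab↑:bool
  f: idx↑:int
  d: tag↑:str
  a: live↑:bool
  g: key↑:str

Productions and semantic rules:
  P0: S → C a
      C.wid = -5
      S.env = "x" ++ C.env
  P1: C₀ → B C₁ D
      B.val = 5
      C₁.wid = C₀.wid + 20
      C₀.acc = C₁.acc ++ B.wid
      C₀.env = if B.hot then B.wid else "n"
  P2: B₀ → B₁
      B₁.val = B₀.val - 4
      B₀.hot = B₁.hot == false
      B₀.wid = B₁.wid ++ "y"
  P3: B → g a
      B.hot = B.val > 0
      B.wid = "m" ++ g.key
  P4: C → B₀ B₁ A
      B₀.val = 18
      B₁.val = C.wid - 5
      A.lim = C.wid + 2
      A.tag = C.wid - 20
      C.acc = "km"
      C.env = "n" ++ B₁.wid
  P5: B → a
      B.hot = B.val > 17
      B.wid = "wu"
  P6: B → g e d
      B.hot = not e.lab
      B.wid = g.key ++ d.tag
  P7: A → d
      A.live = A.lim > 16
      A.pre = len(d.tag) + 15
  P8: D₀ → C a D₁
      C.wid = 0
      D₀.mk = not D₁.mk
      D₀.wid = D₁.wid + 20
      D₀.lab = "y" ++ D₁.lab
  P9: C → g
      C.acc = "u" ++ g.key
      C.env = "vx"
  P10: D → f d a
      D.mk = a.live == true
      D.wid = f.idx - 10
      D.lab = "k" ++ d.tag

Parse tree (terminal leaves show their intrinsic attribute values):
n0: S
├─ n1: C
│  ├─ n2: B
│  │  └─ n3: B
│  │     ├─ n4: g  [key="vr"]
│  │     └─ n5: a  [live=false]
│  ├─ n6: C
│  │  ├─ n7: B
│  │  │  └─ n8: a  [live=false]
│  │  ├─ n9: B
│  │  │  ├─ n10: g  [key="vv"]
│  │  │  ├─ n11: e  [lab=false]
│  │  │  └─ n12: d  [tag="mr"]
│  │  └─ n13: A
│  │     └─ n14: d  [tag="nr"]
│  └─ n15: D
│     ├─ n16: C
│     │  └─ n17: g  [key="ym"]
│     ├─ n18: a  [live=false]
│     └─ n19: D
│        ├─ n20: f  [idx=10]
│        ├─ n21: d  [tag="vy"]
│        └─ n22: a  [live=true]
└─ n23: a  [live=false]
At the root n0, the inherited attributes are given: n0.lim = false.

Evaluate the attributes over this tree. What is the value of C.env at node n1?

1. n0.lim = false  [given at root]
2. n1.wid = -5  [-5]
3. n2.val = 5  [5]
4. n3.val = 1  [B₀.val - 4]
5. n4.key = "vr"  [terminal]
6. n5.live = false  [terminal]
7. n3.hot = true  [B.val > 0]
8. n3.wid = "mvr"  ["m" ++ g.key]
9. n2.hot = false  [B₁.hot == false]
10. n2.wid = "mvry"  [B₁.wid ++ "y"]
11. n6.wid = 15  [C₀.wid + 20]
12. n7.val = 18  [18]
13. n8.live = false  [terminal]
14. n7.hot = true  [B.val > 17]
15. n7.wid = "wu"  ["wu"]
16. n9.val = 10  [C.wid - 5]
17. n10.key = "vv"  [terminal]
18. n11.lab = false  [terminal]
19. n12.tag = "mr"  [terminal]
20. n9.hot = true  [not e.lab]
21. n9.wid = "vvmr"  [g.key ++ d.tag]
22. n13.lim = 17  [C.wid + 2]
23. n13.tag = -5  [C.wid - 20]
24. n14.tag = "nr"  [terminal]
25. n13.live = true  [A.lim > 16]
26. n13.pre = 17  [len(d.tag) + 15]
27. n6.acc = "km"  ["km"]
28. n6.env = "nvvmr"  ["n" ++ B₁.wid]
29. n16.wid = 0  [0]
30. n17.key = "ym"  [terminal]
31. n16.acc = "uym"  ["u" ++ g.key]
32. n16.env = "vx"  ["vx"]
33. n18.live = false  [terminal]
34. n20.idx = 10  [terminal]
35. n21.tag = "vy"  [terminal]
36. n22.live = true  [terminal]
37. n19.mk = true  [a.live == true]
38. n19.wid = 0  [f.idx - 10]
39. n19.lab = "kvy"  ["k" ++ d.tag]
40. n15.mk = false  [not D₁.mk]
41. n15.wid = 20  [D₁.wid + 20]
42. n15.lab = "ykvy"  ["y" ++ D₁.lab]
43. n1.acc = "kmmvry"  [C₁.acc ++ B.wid]
44. n1.env = "n"  [if B.hot then B.wid else "n"]
45. n23.live = false  [terminal]
46. n0.env = "xn"  ["x" ++ C.env]

"n"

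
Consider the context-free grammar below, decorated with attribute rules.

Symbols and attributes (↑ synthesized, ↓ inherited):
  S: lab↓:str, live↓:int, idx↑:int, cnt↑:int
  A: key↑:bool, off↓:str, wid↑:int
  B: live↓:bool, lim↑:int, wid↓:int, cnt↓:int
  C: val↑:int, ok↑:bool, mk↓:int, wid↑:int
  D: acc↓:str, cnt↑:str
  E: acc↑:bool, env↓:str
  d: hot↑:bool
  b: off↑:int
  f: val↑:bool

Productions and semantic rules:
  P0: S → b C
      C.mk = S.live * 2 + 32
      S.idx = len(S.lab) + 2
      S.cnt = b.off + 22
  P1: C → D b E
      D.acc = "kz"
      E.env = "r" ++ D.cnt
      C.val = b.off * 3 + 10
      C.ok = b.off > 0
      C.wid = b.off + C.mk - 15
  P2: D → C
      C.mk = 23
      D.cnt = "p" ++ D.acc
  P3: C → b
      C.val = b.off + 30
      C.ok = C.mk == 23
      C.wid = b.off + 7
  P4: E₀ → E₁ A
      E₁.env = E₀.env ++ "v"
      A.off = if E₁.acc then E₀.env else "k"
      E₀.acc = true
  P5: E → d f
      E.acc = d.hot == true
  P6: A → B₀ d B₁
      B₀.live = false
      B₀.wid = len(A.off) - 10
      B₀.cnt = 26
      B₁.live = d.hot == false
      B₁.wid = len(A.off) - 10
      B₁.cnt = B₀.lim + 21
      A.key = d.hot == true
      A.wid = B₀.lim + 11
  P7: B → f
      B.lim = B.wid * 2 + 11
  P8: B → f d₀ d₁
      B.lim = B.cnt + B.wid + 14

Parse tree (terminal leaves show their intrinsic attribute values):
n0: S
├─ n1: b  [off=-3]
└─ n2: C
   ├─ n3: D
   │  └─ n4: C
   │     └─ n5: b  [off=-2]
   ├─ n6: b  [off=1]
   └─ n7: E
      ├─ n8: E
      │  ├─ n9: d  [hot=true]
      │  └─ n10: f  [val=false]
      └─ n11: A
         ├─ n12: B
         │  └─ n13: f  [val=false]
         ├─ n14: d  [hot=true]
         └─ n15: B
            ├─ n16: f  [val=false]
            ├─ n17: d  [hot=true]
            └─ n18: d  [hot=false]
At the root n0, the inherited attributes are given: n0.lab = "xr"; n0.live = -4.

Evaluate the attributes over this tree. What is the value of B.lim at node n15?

28

1. n0.lab = "xr"  [given at root]
2. n0.live = -4  [given at root]
3. n1.off = -3  [terminal]
4. n2.mk = 24  [S.live * 2 + 32]
5. n3.acc = "kz"  ["kz"]
6. n4.mk = 23  [23]
7. n5.off = -2  [terminal]
8. n4.val = 28  [b.off + 30]
9. n4.ok = true  [C.mk == 23]
10. n4.wid = 5  [b.off + 7]
11. n3.cnt = "pkz"  ["p" ++ D.acc]
12. n6.off = 1  [terminal]
13. n7.env = "rpkz"  ["r" ++ D.cnt]
14. n8.env = "rpkzv"  [E₀.env ++ "v"]
15. n9.hot = true  [terminal]
16. n10.val = false  [terminal]
17. n8.acc = true  [d.hot == true]
18. n11.off = "rpkz"  [if E₁.acc then E₀.env else "k"]
19. n12.live = false  [false]
20. n12.wid = -6  [len(A.off) - 10]
21. n12.cnt = 26  [26]
22. n13.val = false  [terminal]
23. n12.lim = -1  [B.wid * 2 + 11]
24. n14.hot = true  [terminal]
25. n15.live = false  [d.hot == false]
26. n15.wid = -6  [len(A.off) - 10]
27. n15.cnt = 20  [B₀.lim + 21]
28. n16.val = false  [terminal]
29. n17.hot = true  [terminal]
30. n18.hot = false  [terminal]
31. n15.lim = 28  [B.cnt + B.wid + 14]
32. n11.key = true  [d.hot == true]
33. n11.wid = 10  [B₀.lim + 11]
34. n7.acc = true  [true]
35. n2.val = 13  [b.off * 3 + 10]
36. n2.ok = true  [b.off > 0]
37. n2.wid = 10  [b.off + C.mk - 15]
38. n0.idx = 4  [len(S.lab) + 2]
39. n0.cnt = 19  [b.off + 22]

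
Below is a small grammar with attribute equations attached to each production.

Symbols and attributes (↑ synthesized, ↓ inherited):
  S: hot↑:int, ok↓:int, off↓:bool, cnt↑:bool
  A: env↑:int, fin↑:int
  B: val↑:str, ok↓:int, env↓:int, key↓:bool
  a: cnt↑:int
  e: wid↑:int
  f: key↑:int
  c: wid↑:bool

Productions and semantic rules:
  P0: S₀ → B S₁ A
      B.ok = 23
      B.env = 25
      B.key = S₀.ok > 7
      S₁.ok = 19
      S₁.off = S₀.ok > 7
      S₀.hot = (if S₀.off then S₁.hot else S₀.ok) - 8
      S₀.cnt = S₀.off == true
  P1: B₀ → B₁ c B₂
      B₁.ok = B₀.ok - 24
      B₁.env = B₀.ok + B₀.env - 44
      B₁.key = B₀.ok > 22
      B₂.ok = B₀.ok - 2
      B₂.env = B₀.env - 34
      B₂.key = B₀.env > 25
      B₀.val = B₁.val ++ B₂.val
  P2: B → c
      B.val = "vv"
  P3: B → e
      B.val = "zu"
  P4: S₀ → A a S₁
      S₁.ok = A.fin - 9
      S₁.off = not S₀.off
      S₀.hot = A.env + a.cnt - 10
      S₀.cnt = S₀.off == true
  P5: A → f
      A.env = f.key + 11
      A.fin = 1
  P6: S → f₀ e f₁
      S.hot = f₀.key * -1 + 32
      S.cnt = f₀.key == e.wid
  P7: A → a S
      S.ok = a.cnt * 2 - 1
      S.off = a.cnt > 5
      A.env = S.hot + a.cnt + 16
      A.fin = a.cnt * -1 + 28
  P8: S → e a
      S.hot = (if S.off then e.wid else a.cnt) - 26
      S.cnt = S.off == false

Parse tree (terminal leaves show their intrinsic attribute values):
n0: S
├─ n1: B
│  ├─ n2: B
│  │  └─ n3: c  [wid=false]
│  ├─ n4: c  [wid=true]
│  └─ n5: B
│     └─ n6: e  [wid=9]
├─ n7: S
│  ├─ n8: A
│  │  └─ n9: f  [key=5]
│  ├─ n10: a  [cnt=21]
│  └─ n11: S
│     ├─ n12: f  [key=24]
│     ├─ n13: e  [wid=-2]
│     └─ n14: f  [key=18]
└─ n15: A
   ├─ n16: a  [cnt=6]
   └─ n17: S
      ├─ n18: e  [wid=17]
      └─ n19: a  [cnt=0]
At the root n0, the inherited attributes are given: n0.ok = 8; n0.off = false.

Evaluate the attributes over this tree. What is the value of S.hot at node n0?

1. n0.ok = 8  [given at root]
2. n0.off = false  [given at root]
3. n1.ok = 23  [23]
4. n1.env = 25  [25]
5. n1.key = true  [S₀.ok > 7]
6. n2.ok = -1  [B₀.ok - 24]
7. n2.env = 4  [B₀.ok + B₀.env - 44]
8. n2.key = true  [B₀.ok > 22]
9. n3.wid = false  [terminal]
10. n2.val = "vv"  ["vv"]
11. n4.wid = true  [terminal]
12. n5.ok = 21  [B₀.ok - 2]
13. n5.env = -9  [B₀.env - 34]
14. n5.key = false  [B₀.env > 25]
15. n6.wid = 9  [terminal]
16. n5.val = "zu"  ["zu"]
17. n1.val = "vvzu"  [B₁.val ++ B₂.val]
18. n7.ok = 19  [19]
19. n7.off = true  [S₀.ok > 7]
20. n9.key = 5  [terminal]
21. n8.env = 16  [f.key + 11]
22. n8.fin = 1  [1]
23. n10.cnt = 21  [terminal]
24. n11.ok = -8  [A.fin - 9]
25. n11.off = false  [not S₀.off]
26. n12.key = 24  [terminal]
27. n13.wid = -2  [terminal]
28. n14.key = 18  [terminal]
29. n11.hot = 8  [f₀.key * -1 + 32]
30. n11.cnt = false  [f₀.key == e.wid]
31. n7.hot = 27  [A.env + a.cnt - 10]
32. n7.cnt = true  [S₀.off == true]
33. n16.cnt = 6  [terminal]
34. n17.ok = 11  [a.cnt * 2 - 1]
35. n17.off = true  [a.cnt > 5]
36. n18.wid = 17  [terminal]
37. n19.cnt = 0  [terminal]
38. n17.hot = -9  [(if S.off then e.wid else a.cnt) - 26]
39. n17.cnt = false  [S.off == false]
40. n15.env = 13  [S.hot + a.cnt + 16]
41. n15.fin = 22  [a.cnt * -1 + 28]
42. n0.hot = 0  [(if S₀.off then S₁.hot else S₀.ok) - 8]
43. n0.cnt = false  [S₀.off == true]

0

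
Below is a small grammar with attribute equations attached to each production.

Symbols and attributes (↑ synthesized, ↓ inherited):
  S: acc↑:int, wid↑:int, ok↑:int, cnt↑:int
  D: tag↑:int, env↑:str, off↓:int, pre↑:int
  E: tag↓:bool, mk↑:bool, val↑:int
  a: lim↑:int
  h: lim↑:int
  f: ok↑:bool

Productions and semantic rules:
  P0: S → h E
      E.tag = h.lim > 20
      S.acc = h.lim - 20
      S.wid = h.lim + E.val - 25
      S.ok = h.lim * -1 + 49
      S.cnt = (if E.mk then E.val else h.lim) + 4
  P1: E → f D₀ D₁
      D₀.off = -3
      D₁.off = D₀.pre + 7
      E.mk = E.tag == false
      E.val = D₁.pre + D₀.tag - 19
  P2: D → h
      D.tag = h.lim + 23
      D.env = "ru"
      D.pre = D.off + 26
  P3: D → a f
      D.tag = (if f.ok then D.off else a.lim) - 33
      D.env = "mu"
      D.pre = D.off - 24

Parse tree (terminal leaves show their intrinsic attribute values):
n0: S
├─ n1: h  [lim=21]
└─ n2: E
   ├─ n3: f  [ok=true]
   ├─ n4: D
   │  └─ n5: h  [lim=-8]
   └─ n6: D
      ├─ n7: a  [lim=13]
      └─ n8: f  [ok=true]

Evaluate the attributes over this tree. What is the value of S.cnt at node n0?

25

1. n1.lim = 21  [terminal]
2. n2.tag = true  [h.lim > 20]
3. n3.ok = true  [terminal]
4. n4.off = -3  [-3]
5. n5.lim = -8  [terminal]
6. n4.tag = 15  [h.lim + 23]
7. n4.env = "ru"  ["ru"]
8. n4.pre = 23  [D.off + 26]
9. n6.off = 30  [D₀.pre + 7]
10. n7.lim = 13  [terminal]
11. n8.ok = true  [terminal]
12. n6.tag = -3  [(if f.ok then D.off else a.lim) - 33]
13. n6.env = "mu"  ["mu"]
14. n6.pre = 6  [D.off - 24]
15. n2.mk = false  [E.tag == false]
16. n2.val = 2  [D₁.pre + D₀.tag - 19]
17. n0.acc = 1  [h.lim - 20]
18. n0.wid = -2  [h.lim + E.val - 25]
19. n0.ok = 28  [h.lim * -1 + 49]
20. n0.cnt = 25  [(if E.mk then E.val else h.lim) + 4]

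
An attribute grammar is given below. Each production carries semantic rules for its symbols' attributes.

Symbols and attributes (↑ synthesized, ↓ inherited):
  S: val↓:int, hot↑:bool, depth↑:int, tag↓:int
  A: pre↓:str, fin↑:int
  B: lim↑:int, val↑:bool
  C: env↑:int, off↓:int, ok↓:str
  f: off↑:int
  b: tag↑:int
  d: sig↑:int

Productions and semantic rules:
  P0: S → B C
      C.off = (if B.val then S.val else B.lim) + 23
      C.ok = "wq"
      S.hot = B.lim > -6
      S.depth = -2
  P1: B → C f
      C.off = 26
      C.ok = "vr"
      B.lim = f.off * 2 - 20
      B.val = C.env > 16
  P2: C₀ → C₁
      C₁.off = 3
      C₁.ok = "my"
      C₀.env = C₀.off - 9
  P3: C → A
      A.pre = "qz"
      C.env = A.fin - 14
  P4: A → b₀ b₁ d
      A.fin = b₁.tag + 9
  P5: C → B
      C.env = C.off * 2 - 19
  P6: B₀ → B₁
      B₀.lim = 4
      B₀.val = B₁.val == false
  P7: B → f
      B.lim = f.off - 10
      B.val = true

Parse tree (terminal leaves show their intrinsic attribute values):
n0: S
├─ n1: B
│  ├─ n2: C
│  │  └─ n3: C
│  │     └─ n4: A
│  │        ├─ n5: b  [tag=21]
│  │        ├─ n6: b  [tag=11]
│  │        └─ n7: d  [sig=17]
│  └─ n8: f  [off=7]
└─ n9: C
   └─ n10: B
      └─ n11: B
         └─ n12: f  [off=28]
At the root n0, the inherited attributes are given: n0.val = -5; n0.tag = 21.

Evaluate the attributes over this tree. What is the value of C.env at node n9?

1. n0.val = -5  [given at root]
2. n0.tag = 21  [given at root]
3. n2.off = 26  [26]
4. n2.ok = "vr"  ["vr"]
5. n3.off = 3  [3]
6. n3.ok = "my"  ["my"]
7. n4.pre = "qz"  ["qz"]
8. n5.tag = 21  [terminal]
9. n6.tag = 11  [terminal]
10. n7.sig = 17  [terminal]
11. n4.fin = 20  [b₁.tag + 9]
12. n3.env = 6  [A.fin - 14]
13. n2.env = 17  [C₀.off - 9]
14. n8.off = 7  [terminal]
15. n1.lim = -6  [f.off * 2 - 20]
16. n1.val = true  [C.env > 16]
17. n9.off = 18  [(if B.val then S.val else B.lim) + 23]
18. n9.ok = "wq"  ["wq"]
19. n12.off = 28  [terminal]
20. n11.lim = 18  [f.off - 10]
21. n11.val = true  [true]
22. n10.lim = 4  [4]
23. n10.val = false  [B₁.val == false]
24. n9.env = 17  [C.off * 2 - 19]
25. n0.hot = false  [B.lim > -6]
26. n0.depth = -2  [-2]

17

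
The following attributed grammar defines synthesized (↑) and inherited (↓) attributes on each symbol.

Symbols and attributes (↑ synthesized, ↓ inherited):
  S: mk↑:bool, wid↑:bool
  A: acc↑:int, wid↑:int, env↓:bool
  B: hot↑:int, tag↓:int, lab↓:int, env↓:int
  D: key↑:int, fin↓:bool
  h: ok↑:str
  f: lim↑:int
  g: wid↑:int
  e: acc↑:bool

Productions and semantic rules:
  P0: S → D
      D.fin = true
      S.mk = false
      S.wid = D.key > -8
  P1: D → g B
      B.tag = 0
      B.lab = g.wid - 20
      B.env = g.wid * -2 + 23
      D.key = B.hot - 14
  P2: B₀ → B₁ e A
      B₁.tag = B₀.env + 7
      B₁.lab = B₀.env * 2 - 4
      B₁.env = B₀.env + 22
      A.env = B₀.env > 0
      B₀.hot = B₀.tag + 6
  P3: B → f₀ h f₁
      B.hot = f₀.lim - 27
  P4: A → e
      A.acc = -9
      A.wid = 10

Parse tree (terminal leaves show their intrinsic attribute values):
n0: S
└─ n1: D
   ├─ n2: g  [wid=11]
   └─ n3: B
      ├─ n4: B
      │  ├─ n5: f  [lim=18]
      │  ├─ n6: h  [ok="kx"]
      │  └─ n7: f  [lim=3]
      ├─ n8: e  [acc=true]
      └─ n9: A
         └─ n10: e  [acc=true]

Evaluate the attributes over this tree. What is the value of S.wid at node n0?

1. n1.fin = true  [true]
2. n2.wid = 11  [terminal]
3. n3.tag = 0  [0]
4. n3.lab = -9  [g.wid - 20]
5. n3.env = 1  [g.wid * -2 + 23]
6. n4.tag = 8  [B₀.env + 7]
7. n4.lab = -2  [B₀.env * 2 - 4]
8. n4.env = 23  [B₀.env + 22]
9. n5.lim = 18  [terminal]
10. n6.ok = "kx"  [terminal]
11. n7.lim = 3  [terminal]
12. n4.hot = -9  [f₀.lim - 27]
13. n8.acc = true  [terminal]
14. n9.env = true  [B₀.env > 0]
15. n10.acc = true  [terminal]
16. n9.acc = -9  [-9]
17. n9.wid = 10  [10]
18. n3.hot = 6  [B₀.tag + 6]
19. n1.key = -8  [B.hot - 14]
20. n0.mk = false  [false]
21. n0.wid = false  [D.key > -8]

false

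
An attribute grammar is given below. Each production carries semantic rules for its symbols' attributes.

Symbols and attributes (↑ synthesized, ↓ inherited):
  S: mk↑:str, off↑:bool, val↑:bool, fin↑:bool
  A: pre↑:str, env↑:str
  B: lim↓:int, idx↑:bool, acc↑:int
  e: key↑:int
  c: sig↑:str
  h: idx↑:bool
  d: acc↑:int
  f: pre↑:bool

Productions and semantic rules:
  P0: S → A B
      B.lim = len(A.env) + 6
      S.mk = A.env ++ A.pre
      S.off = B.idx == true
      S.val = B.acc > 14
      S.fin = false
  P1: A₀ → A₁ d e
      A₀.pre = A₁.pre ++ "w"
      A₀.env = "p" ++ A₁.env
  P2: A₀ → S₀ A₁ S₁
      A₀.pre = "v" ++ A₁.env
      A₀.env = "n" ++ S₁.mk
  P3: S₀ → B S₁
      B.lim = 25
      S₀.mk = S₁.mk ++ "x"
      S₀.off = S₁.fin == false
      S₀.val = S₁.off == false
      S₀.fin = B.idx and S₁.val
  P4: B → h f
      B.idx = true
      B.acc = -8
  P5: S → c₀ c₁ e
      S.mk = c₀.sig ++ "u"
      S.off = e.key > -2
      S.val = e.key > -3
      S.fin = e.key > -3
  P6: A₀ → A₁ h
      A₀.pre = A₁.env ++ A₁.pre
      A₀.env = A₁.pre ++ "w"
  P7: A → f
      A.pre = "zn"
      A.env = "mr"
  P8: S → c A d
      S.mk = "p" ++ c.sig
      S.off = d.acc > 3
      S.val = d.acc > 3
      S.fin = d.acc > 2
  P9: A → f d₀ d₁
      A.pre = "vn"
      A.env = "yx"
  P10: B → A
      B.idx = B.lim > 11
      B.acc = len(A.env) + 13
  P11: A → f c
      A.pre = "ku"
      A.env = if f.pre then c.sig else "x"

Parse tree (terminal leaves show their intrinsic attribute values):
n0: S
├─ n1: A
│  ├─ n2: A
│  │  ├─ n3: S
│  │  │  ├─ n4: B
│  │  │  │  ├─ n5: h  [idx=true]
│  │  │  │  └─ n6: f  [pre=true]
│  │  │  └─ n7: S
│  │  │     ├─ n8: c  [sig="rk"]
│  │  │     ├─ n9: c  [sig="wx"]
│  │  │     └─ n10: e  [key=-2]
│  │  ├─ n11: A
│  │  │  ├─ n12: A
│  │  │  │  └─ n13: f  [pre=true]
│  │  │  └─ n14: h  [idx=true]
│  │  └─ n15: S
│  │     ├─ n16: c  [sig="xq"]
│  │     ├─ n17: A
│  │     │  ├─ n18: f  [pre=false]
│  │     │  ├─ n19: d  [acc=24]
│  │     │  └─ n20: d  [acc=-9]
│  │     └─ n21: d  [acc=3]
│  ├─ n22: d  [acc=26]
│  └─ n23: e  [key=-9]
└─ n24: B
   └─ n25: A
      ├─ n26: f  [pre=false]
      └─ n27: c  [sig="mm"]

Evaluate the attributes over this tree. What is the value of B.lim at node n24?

11

1. n4.lim = 25  [25]
2. n5.idx = true  [terminal]
3. n6.pre = true  [terminal]
4. n4.idx = true  [true]
5. n4.acc = -8  [-8]
6. n8.sig = "rk"  [terminal]
7. n9.sig = "wx"  [terminal]
8. n10.key = -2  [terminal]
9. n7.mk = "rku"  [c₀.sig ++ "u"]
10. n7.off = false  [e.key > -2]
11. n7.val = true  [e.key > -3]
12. n7.fin = true  [e.key > -3]
13. n3.mk = "rkux"  [S₁.mk ++ "x"]
14. n3.off = false  [S₁.fin == false]
15. n3.val = true  [S₁.off == false]
16. n3.fin = true  [B.idx and S₁.val]
17. n13.pre = true  [terminal]
18. n12.pre = "zn"  ["zn"]
19. n12.env = "mr"  ["mr"]
20. n14.idx = true  [terminal]
21. n11.pre = "mrzn"  [A₁.env ++ A₁.pre]
22. n11.env = "znw"  [A₁.pre ++ "w"]
23. n16.sig = "xq"  [terminal]
24. n18.pre = false  [terminal]
25. n19.acc = 24  [terminal]
26. n20.acc = -9  [terminal]
27. n17.pre = "vn"  ["vn"]
28. n17.env = "yx"  ["yx"]
29. n21.acc = 3  [terminal]
30. n15.mk = "pxq"  ["p" ++ c.sig]
31. n15.off = false  [d.acc > 3]
32. n15.val = false  [d.acc > 3]
33. n15.fin = true  [d.acc > 2]
34. n2.pre = "vznw"  ["v" ++ A₁.env]
35. n2.env = "npxq"  ["n" ++ S₁.mk]
36. n22.acc = 26  [terminal]
37. n23.key = -9  [terminal]
38. n1.pre = "vznww"  [A₁.pre ++ "w"]
39. n1.env = "pnpxq"  ["p" ++ A₁.env]
40. n24.lim = 11  [len(A.env) + 6]
41. n26.pre = false  [terminal]
42. n27.sig = "mm"  [terminal]
43. n25.pre = "ku"  ["ku"]
44. n25.env = "x"  [if f.pre then c.sig else "x"]
45. n24.idx = false  [B.lim > 11]
46. n24.acc = 14  [len(A.env) + 13]
47. n0.mk = "pnpxqvznww"  [A.env ++ A.pre]
48. n0.off = false  [B.idx == true]
49. n0.val = false  [B.acc > 14]
50. n0.fin = false  [false]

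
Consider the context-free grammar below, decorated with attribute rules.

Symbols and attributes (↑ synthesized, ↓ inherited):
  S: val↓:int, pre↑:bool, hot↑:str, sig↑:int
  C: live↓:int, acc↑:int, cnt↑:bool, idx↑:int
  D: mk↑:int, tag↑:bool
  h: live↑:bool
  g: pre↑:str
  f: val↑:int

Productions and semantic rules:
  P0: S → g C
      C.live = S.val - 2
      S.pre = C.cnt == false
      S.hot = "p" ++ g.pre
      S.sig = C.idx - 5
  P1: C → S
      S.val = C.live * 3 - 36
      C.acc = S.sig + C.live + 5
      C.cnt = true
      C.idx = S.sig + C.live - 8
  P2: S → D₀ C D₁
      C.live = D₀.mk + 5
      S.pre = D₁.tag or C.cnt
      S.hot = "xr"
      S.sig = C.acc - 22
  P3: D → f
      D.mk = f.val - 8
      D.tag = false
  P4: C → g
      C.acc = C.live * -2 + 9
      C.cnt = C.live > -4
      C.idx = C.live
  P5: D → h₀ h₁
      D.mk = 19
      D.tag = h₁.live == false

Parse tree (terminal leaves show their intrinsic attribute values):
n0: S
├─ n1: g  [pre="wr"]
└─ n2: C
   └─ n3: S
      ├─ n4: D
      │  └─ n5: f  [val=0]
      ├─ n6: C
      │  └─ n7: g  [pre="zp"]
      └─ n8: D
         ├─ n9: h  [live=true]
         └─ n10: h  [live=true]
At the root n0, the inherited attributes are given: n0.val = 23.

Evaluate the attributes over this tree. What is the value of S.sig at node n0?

1

1. n0.val = 23  [given at root]
2. n1.pre = "wr"  [terminal]
3. n2.live = 21  [S.val - 2]
4. n3.val = 27  [C.live * 3 - 36]
5. n5.val = 0  [terminal]
6. n4.mk = -8  [f.val - 8]
7. n4.tag = false  [false]
8. n6.live = -3  [D₀.mk + 5]
9. n7.pre = "zp"  [terminal]
10. n6.acc = 15  [C.live * -2 + 9]
11. n6.cnt = true  [C.live > -4]
12. n6.idx = -3  [C.live]
13. n9.live = true  [terminal]
14. n10.live = true  [terminal]
15. n8.mk = 19  [19]
16. n8.tag = false  [h₁.live == false]
17. n3.pre = true  [D₁.tag or C.cnt]
18. n3.hot = "xr"  ["xr"]
19. n3.sig = -7  [C.acc - 22]
20. n2.acc = 19  [S.sig + C.live + 5]
21. n2.cnt = true  [true]
22. n2.idx = 6  [S.sig + C.live - 8]
23. n0.pre = false  [C.cnt == false]
24. n0.hot = "pwr"  ["p" ++ g.pre]
25. n0.sig = 1  [C.idx - 5]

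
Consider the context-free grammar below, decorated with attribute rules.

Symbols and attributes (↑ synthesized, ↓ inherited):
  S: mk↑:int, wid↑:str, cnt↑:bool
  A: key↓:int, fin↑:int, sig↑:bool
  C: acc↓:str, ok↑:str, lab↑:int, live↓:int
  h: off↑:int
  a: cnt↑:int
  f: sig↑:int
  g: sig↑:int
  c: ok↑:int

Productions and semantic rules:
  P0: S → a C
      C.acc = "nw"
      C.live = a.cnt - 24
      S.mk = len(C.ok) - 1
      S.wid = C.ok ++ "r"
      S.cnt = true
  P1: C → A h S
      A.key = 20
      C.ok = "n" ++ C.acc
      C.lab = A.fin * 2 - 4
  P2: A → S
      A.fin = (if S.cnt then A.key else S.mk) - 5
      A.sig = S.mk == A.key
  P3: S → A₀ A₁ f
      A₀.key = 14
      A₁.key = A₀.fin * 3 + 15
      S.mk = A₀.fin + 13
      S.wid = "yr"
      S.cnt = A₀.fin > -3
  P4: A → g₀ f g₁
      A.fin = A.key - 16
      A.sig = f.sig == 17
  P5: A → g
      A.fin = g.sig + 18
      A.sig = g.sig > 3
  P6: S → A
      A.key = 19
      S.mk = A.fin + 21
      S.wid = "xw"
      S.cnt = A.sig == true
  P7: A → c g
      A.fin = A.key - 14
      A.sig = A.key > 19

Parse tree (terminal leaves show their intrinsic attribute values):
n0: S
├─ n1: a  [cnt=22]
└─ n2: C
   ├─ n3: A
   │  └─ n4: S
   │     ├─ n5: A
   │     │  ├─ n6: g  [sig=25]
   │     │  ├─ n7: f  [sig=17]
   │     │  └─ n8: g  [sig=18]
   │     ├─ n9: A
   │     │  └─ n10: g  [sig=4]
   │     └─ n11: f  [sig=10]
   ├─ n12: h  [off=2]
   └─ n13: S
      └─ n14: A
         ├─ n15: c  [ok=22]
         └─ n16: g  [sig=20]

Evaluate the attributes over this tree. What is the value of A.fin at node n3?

1. n1.cnt = 22  [terminal]
2. n2.acc = "nw"  ["nw"]
3. n2.live = -2  [a.cnt - 24]
4. n3.key = 20  [20]
5. n5.key = 14  [14]
6. n6.sig = 25  [terminal]
7. n7.sig = 17  [terminal]
8. n8.sig = 18  [terminal]
9. n5.fin = -2  [A.key - 16]
10. n5.sig = true  [f.sig == 17]
11. n9.key = 9  [A₀.fin * 3 + 15]
12. n10.sig = 4  [terminal]
13. n9.fin = 22  [g.sig + 18]
14. n9.sig = true  [g.sig > 3]
15. n11.sig = 10  [terminal]
16. n4.mk = 11  [A₀.fin + 13]
17. n4.wid = "yr"  ["yr"]
18. n4.cnt = true  [A₀.fin > -3]
19. n3.fin = 15  [(if S.cnt then A.key else S.mk) - 5]
20. n3.sig = false  [S.mk == A.key]
21. n12.off = 2  [terminal]
22. n14.key = 19  [19]
23. n15.ok = 22  [terminal]
24. n16.sig = 20  [terminal]
25. n14.fin = 5  [A.key - 14]
26. n14.sig = false  [A.key > 19]
27. n13.mk = 26  [A.fin + 21]
28. n13.wid = "xw"  ["xw"]
29. n13.cnt = false  [A.sig == true]
30. n2.ok = "nnw"  ["n" ++ C.acc]
31. n2.lab = 26  [A.fin * 2 - 4]
32. n0.mk = 2  [len(C.ok) - 1]
33. n0.wid = "nnwr"  [C.ok ++ "r"]
34. n0.cnt = true  [true]

15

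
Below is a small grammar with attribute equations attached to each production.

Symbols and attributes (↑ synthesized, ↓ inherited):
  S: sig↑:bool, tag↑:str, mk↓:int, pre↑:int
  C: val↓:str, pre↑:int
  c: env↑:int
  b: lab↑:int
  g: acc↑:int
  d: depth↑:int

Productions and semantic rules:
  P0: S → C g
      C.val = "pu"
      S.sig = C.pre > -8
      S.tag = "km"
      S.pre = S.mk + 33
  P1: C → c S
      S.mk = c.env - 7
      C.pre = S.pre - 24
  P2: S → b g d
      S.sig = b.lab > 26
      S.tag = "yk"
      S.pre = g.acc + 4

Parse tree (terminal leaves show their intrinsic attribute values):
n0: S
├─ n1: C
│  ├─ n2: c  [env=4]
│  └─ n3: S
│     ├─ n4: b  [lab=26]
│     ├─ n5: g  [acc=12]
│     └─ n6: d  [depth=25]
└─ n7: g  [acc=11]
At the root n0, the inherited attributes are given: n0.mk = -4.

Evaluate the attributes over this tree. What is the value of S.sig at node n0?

1. n0.mk = -4  [given at root]
2. n1.val = "pu"  ["pu"]
3. n2.env = 4  [terminal]
4. n3.mk = -3  [c.env - 7]
5. n4.lab = 26  [terminal]
6. n5.acc = 12  [terminal]
7. n6.depth = 25  [terminal]
8. n3.sig = false  [b.lab > 26]
9. n3.tag = "yk"  ["yk"]
10. n3.pre = 16  [g.acc + 4]
11. n1.pre = -8  [S.pre - 24]
12. n7.acc = 11  [terminal]
13. n0.sig = false  [C.pre > -8]
14. n0.tag = "km"  ["km"]
15. n0.pre = 29  [S.mk + 33]

false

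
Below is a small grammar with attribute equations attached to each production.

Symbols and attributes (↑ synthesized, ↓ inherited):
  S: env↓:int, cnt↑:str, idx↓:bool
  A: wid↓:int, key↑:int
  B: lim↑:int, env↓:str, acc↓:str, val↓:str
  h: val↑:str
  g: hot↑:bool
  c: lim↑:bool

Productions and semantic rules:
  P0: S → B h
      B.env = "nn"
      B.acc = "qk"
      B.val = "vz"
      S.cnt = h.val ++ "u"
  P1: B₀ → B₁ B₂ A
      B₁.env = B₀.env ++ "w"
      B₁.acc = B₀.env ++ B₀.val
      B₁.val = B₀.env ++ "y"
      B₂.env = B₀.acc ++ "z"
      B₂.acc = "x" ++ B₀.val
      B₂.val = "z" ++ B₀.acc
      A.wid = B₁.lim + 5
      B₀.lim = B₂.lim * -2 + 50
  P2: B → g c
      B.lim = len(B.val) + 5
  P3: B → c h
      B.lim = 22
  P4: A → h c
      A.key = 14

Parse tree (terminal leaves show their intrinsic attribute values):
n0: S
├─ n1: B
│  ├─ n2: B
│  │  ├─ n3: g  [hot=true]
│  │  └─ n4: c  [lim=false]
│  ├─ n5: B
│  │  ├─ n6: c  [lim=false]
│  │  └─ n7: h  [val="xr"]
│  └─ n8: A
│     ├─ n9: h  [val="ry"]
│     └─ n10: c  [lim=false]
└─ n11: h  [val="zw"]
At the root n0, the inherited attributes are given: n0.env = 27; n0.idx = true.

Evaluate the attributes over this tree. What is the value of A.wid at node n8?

1. n0.env = 27  [given at root]
2. n0.idx = true  [given at root]
3. n1.env = "nn"  ["nn"]
4. n1.acc = "qk"  ["qk"]
5. n1.val = "vz"  ["vz"]
6. n2.env = "nnw"  [B₀.env ++ "w"]
7. n2.acc = "nnvz"  [B₀.env ++ B₀.val]
8. n2.val = "nny"  [B₀.env ++ "y"]
9. n3.hot = true  [terminal]
10. n4.lim = false  [terminal]
11. n2.lim = 8  [len(B.val) + 5]
12. n5.env = "qkz"  [B₀.acc ++ "z"]
13. n5.acc = "xvz"  ["x" ++ B₀.val]
14. n5.val = "zqk"  ["z" ++ B₀.acc]
15. n6.lim = false  [terminal]
16. n7.val = "xr"  [terminal]
17. n5.lim = 22  [22]
18. n8.wid = 13  [B₁.lim + 5]
19. n9.val = "ry"  [terminal]
20. n10.lim = false  [terminal]
21. n8.key = 14  [14]
22. n1.lim = 6  [B₂.lim * -2 + 50]
23. n11.val = "zw"  [terminal]
24. n0.cnt = "zwu"  [h.val ++ "u"]

13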